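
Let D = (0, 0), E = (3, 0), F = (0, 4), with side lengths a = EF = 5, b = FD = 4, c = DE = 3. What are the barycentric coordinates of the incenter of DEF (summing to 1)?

The incenter has barycentric coordinates proportional to the opposite side lengths: (5 : 4 : 3).
Normalizing by 5+4+3 = 12 gives (5/12, 1/3, 1/4).

(5/12, 1/3, 1/4)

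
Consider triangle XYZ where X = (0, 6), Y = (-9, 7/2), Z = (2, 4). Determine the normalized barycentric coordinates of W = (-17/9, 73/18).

(1/9, 1/3, 5/9)

Signed area of the reference triangle: [XYZ] = ½·(0·(7/2−4) + (-9)·(4−6) + 2·(6−(7/2))) = ½·(0 + 18 + 5) = 23/2.
[WYZ] = ½·((-17/9)·(7/2−4) + (-9)·(4−(73/18)) + 2·(73/18−(7/2))) = ½·(17/18 + 1/2 + 10/9) = 23/18, so the X-coordinate is (23/18)/(23/2) = 1/9.
[XWZ] = ½·(0·(73/18−4) + (-17/9)·(4−6) + 2·(6−(73/18))) = ½·(0 + 34/9 + 35/9) = 23/6, so the Y-coordinate is 1/3.
[XYW] = ½·(0·(7/2−(73/18)) + (-9)·(73/18−6) + (-17/9)·(6−(7/2))) = ½·(0 + 35/2 − 85/18) = 115/18, so the Z-coordinate is 5/9.
Check: 1/9 + 1/3 + 5/9 = 1.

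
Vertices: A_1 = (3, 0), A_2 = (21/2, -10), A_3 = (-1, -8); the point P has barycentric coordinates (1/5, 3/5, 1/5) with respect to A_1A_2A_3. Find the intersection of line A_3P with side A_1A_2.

Line A_3P meets A_1A_2 where the A_3-coordinate vanishes; zeroing P's A_3-weight and renormalizing leaves A_1, A_2-weights 1/5 : 3/5 → (1/4, 3/4).
So Q = (1/4)·A_1 + (3/4)·A_2 = (69/8, -15/2).

(69/8, -15/2)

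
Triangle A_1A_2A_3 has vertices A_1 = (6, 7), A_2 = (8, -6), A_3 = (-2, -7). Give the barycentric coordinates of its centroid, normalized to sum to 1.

(1/3, 1/3, 1/3)

The centroid is the average of the vertices, so each weight is 1/3.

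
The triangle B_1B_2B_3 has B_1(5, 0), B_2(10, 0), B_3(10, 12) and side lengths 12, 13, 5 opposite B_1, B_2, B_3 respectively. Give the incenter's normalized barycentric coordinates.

(2/5, 13/30, 1/6)

The incenter has barycentric coordinates proportional to the opposite side lengths: (12 : 13 : 5).
Normalizing by 12+13+5 = 30 gives (2/5, 13/30, 1/6).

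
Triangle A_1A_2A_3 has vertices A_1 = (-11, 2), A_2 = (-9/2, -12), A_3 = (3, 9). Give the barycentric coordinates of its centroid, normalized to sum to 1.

(1/3, 1/3, 1/3)

The centroid is the average of the vertices, so each weight is 1/3.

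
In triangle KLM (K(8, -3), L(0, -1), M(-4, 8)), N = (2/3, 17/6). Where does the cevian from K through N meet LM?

(-3, 23/4)

Barycentric coordinates of N with respect to KLM: (1/3, 1/6, 1/2).
On side LM the K-coordinate is zero; dropping N's K-weight 1/3 and renormalizing the remaining 1/6 : 1/2 gives weights 1/4, 3/4 on L, M.
J = (1/4)·(0, -1) + (3/4)·(-4, 8) = (-3, 23/4).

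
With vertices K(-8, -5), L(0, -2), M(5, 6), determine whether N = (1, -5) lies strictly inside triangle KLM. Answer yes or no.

no

Barycentric coordinates of N: (-23/49, 99/49, -27/49).
The three coordinates are negative, positive, negative; a point is interior exactly when all three are positive.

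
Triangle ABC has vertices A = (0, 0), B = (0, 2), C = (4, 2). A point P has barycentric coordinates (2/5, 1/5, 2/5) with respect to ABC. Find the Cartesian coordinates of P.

P = (2/5)·A + (1/5)·B + (2/5)·C.
x-coordinate: (2/5)·0 + (1/5)·0 + (2/5)·4 = 8/5.
y-coordinate: (2/5)·0 + (1/5)·2 + (2/5)·2 = 6/5.

(8/5, 6/5)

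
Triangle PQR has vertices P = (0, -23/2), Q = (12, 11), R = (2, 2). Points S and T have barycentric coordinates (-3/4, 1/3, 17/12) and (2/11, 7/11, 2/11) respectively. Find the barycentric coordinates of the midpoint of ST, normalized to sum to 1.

(-25/88, 16/33, 211/264)

Since both coordinate triples sum to 1, the midpoint's barycentrics are the componentwise average.
(-3/4+2/11)/2 = -25/88; similarly 16/33 and 211/264.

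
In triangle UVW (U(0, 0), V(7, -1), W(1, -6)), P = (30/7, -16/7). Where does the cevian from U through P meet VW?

(5, -8/3)

Barycentric coordinates of P with respect to UVW: (1/7, 4/7, 2/7).
On side VW the U-coordinate is zero; dropping P's U-weight 1/7 and renormalizing the remaining 4/7 : 2/7 gives weights 2/3, 1/3 on V, W.
Q = (2/3)·(7, -1) + (1/3)·(1, -6) = (5, -8/3).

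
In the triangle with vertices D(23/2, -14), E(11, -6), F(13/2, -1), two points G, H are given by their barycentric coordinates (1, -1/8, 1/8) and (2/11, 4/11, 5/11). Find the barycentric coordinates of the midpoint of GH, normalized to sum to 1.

Since both coordinate triples sum to 1, the midpoint's barycentrics are the componentwise average.
(1+2/11)/2 = 13/22; similarly 21/176 and 51/176.

(13/22, 21/176, 51/176)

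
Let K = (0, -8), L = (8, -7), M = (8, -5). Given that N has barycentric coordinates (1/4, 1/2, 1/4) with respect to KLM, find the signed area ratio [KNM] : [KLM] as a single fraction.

1/2

The signed ratio [KNM]/[KLM] equals the barycentric coordinate of N at vertex L, which is 1/2.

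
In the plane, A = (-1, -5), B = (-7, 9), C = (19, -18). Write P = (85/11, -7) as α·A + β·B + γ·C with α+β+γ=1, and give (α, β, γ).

Signed area of the reference triangle: [ABC] = ½·((-1)·(9−(-18)) + (-7)·(-18−(-5)) + 19·(-5−9)) = ½·(-27 + 91 − 266) = -101.
[PBC] = ½·((85/11)·(9−(-18)) + (-7)·(-18−(-7)) + 19·(-7−9)) = ½·(2295/11 + 77 − 304) = -101/11, so the A-coordinate is (-101/11)/(-101) = 1/11.
[APC] = ½·((-1)·(-7−(-18)) + (85/11)·(-18−(-5)) + 19·(-5−(-7))) = ½·(-11 − 1105/11 + 38) = -404/11, so the B-coordinate is 4/11.
[ABP] = ½·((-1)·(9−(-7)) + (-7)·(-7−(-5)) + (85/11)·(-5−9)) = ½·(-16 + 14 − 1190/11) = -606/11, so the C-coordinate is 6/11.

(1/11, 4/11, 6/11)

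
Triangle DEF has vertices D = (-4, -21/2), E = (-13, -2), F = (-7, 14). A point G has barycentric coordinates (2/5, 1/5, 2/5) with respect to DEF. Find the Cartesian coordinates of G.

G = (2/5)·D + (1/5)·E + (2/5)·F.
x-coordinate: (2/5)·(-4) + (1/5)·(-13) + (2/5)·(-7) = -7.
y-coordinate: (2/5)·(-21/2) + (1/5)·(-2) + (2/5)·14 = 1.

(-7, 1)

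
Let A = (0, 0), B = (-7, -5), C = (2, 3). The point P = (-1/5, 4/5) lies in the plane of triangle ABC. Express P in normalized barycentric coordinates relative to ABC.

Signed area of the reference triangle: [ABC] = ½·(0·(-5−3) + (-7)·(3−0) + 2·(0−(-5))) = ½·(0 − 21 + 10) = -11/2.
[PBC] = ½·((-1/5)·(-5−3) + (-7)·(3−(4/5)) + 2·(4/5−(-5))) = ½·(8/5 − 77/5 + 58/5) = -11/10, so the A-coordinate is (-11/10)/(-11/2) = 1/5.
[APC] = ½·(0·(4/5−3) + (-1/5)·(3−0) + 2·(0−(4/5))) = ½·(0 − 3/5 − 8/5) = -11/10, so the B-coordinate is 1/5.
[ABP] = ½·(0·(-5−(4/5)) + (-7)·(4/5−0) + (-1/5)·(0−(-5))) = ½·(0 − 28/5 − 1) = -33/10, so the C-coordinate is 3/5.
Check: 1/5 + 1/5 + 3/5 = 1.

(1/5, 1/5, 3/5)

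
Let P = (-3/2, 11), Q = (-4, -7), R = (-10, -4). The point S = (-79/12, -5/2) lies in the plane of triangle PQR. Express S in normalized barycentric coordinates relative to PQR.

(1/6, 1/3, 1/2)

Signed area of the reference triangle: [PQR] = ½·((-3/2)·(-7−(-4)) + (-4)·(-4−11) + (-10)·(11−(-7))) = ½·(9/2 + 60 − 180) = -231/4.
[SQR] = ½·((-79/12)·(-7−(-4)) + (-4)·(-4−(-5/2)) + (-10)·(-5/2−(-7))) = ½·(79/4 + 6 − 45) = -77/8, so the P-coordinate is (-77/8)/(-231/4) = 1/6.
[PSR] = ½·((-3/2)·(-5/2−(-4)) + (-79/12)·(-4−11) + (-10)·(11−(-5/2))) = ½·(-9/4 + 395/4 − 135) = -77/4, so the Q-coordinate is 1/3.
[PQS] = ½·((-3/2)·(-7−(-5/2)) + (-4)·(-5/2−11) + (-79/12)·(11−(-7))) = ½·(27/4 + 54 − 237/2) = -231/8, so the R-coordinate is 1/2.
Check: 1/6 + 1/3 + 1/2 = 1.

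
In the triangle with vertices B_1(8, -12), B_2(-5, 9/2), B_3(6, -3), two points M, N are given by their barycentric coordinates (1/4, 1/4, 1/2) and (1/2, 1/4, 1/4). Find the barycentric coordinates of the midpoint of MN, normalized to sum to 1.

Since both coordinate triples sum to 1, the midpoint's barycentrics are the componentwise average.
(1/4+1/2)/2 = 3/8; similarly 1/4 and 3/8.

(3/8, 1/4, 3/8)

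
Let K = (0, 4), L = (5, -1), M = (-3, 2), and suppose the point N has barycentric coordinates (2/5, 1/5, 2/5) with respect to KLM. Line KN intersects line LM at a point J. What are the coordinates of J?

Line KN meets LM where the K-coordinate vanishes; zeroing N's K-weight and renormalizing leaves L, M-weights 1/5 : 2/5 → (1/3, 2/3).
So J = (1/3)·L + (2/3)·M = (-1/3, 1).

(-1/3, 1)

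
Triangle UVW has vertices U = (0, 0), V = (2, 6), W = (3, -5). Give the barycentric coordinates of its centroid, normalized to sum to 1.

(1/3, 1/3, 1/3)

The centroid is the average of the vertices, so each weight is 1/3.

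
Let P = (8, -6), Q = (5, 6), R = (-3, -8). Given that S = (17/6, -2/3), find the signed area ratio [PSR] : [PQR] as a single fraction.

1/2

[PQR] = ½·(8·(6−(-8)) + 5·(-8−(-6)) + (-3)·(-6−6)) = ½·(112 − 10 + 36) = 69.
[PSR] = ½·(8·(-2/3−(-8)) + (17/6)·(-8−(-6)) + (-3)·(-6−(-2/3))) = ½·(176/3 − 17/3 + 16) = 69/2, so the ratio is (69/2)/69 = 1/2.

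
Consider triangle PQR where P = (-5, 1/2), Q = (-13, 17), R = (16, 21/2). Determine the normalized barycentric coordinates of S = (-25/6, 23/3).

(1/2, 1/3, 1/6)

Signed area of the reference triangle: [PQR] = ½·((-5)·(17−(21/2)) + (-13)·(21/2−(1/2)) + 16·(1/2−17)) = ½·(-65/2 − 130 − 264) = -853/4.
[SQR] = ½·((-25/6)·(17−(21/2)) + (-13)·(21/2−(23/3)) + 16·(23/3−17)) = ½·(-325/12 − 221/6 − 448/3) = -853/8, so the P-coordinate is (-853/8)/(-853/4) = 1/2.
[PSR] = ½·((-5)·(23/3−(21/2)) + (-25/6)·(21/2−(1/2)) + 16·(1/2−(23/3))) = ½·(85/6 − 125/3 − 344/3) = -853/12, so the Q-coordinate is 1/3.
[PQS] = ½·((-5)·(17−(23/3)) + (-13)·(23/3−(1/2)) + (-25/6)·(1/2−17)) = ½·(-140/3 − 559/6 + 275/4) = -853/24, so the R-coordinate is 1/6.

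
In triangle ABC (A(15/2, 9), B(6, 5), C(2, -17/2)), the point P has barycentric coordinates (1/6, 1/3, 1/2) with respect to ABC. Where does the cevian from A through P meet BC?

Line AP meets BC where the A-coordinate vanishes; zeroing P's A-weight and renormalizing leaves B, C-weights 1/3 : 1/2 → (2/5, 3/5).
So Q = (2/5)·B + (3/5)·C = (18/5, -31/10).

(18/5, -31/10)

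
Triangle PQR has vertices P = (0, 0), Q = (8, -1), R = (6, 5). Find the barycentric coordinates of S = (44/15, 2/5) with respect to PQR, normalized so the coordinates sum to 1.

(3/5, 4/15, 2/15)

Signed area of the reference triangle: [PQR] = ½·(0·(-1−5) + 8·(5−0) + 6·(0−(-1))) = ½·(0 + 40 + 6) = 23.
[SQR] = ½·((44/15)·(-1−5) + 8·(5−(2/5)) + 6·(2/5−(-1))) = ½·(-88/5 + 184/5 + 42/5) = 69/5, so the P-coordinate is (69/5)/23 = 3/5.
[PSR] = ½·(0·(2/5−5) + (44/15)·(5−0) + 6·(0−(2/5))) = ½·(0 + 44/3 − 12/5) = 92/15, so the Q-coordinate is 4/15.
[PQS] = ½·(0·(-1−(2/5)) + 8·(2/5−0) + (44/15)·(0−(-1))) = ½·(0 + 16/5 + 44/15) = 46/15, so the R-coordinate is 2/15.
Check: 3/5 + 4/15 + 2/15 = 1.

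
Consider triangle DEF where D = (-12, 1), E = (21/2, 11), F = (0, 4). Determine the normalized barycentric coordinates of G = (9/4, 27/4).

(1/4, 1/2, 1/4)

Signed area of the reference triangle: [DEF] = ½·((-12)·(11−4) + (21/2)·(4−1) + 0·(1−11)) = ½·(-84 + 63/2 + 0) = -105/4.
[GEF] = ½·((9/4)·(11−4) + (21/2)·(4−(27/4)) + 0·(27/4−11)) = ½·(63/4 − 231/8 + 0) = -105/16, so the D-coordinate is (-105/16)/(-105/4) = 1/4.
[DGF] = ½·((-12)·(27/4−4) + (9/4)·(4−1) + 0·(1−(27/4))) = ½·(-33 + 27/4 + 0) = -105/8, so the E-coordinate is 1/2.
[DEG] = ½·((-12)·(11−(27/4)) + (21/2)·(27/4−1) + (9/4)·(1−11)) = ½·(-51 + 483/8 − 45/2) = -105/16, so the F-coordinate is 1/4.
Check: 1/4 + 1/2 + 1/4 = 1.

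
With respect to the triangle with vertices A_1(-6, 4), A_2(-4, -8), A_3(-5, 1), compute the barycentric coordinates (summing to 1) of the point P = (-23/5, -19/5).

(1/5, 3/5, 1/5)

Signed area of the reference triangle: [A_1A_2A_3] = ½·((-6)·(-8−1) + (-4)·(1−4) + (-5)·(4−(-8))) = ½·(54 + 12 − 60) = 3.
[PA_2A_3] = ½·((-23/5)·(-8−1) + (-4)·(1−(-19/5)) + (-5)·(-19/5−(-8))) = ½·(207/5 − 96/5 − 21) = 3/5, so the A_1-coordinate is (3/5)/3 = 1/5.
[A_1PA_3] = ½·((-6)·(-19/5−1) + (-23/5)·(1−4) + (-5)·(4−(-19/5))) = ½·(144/5 + 69/5 − 39) = 9/5, so the A_2-coordinate is 3/5.
[A_1A_2P] = ½·((-6)·(-8−(-19/5)) + (-4)·(-19/5−4) + (-23/5)·(4−(-8))) = ½·(126/5 + 156/5 − 276/5) = 3/5, so the A_3-coordinate is 1/5.
Check: 1/5 + 3/5 + 1/5 = 1.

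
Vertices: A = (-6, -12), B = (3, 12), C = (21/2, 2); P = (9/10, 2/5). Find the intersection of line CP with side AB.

Barycentric coordinates of P with respect to ABC: (2/5, 2/5, 1/5).
On side AB the C-coordinate is zero; dropping P's C-weight 1/5 and renormalizing the remaining 2/5 : 2/5 gives weights 1/2, 1/2 on A, B.
Q = (1/2)·(-6, -12) + (1/2)·(3, 12) = (-3/2, 0).

(-3/2, 0)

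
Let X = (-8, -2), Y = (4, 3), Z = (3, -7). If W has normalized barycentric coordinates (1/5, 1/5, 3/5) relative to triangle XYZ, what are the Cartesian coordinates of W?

W = (1/5)·X + (1/5)·Y + (3/5)·Z.
x-coordinate: (1/5)·(-8) + (1/5)·4 + (3/5)·3 = 1.
y-coordinate: (1/5)·(-2) + (1/5)·3 + (3/5)·(-7) = -4.

(1, -4)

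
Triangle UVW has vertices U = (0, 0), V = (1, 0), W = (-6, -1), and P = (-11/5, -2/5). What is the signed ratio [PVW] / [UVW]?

2/5

[UVW] = ½·(0·(0−(-1)) + 1·(-1−0) + (-6)·(0−0)) = ½·(0 − 1 + 0) = -1/2.
[PVW] = ½·((-11/5)·(0−(-1)) + 1·(-1−(-2/5)) + (-6)·(-2/5−0)) = ½·(-11/5 − 3/5 + 12/5) = -1/5, so the ratio is (-1/5)/(-1/2) = 2/5.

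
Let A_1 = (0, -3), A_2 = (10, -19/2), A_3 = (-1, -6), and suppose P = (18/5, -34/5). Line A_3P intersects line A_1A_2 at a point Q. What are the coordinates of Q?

(20/3, -22/3)

Barycentric coordinates of P with respect to A_1A_2A_3: (1/5, 2/5, 2/5).
On side A_1A_2 the A_3-coordinate is zero; dropping P's A_3-weight 2/5 and renormalizing the remaining 1/5 : 2/5 gives weights 1/3, 2/3 on A_1, A_2.
Q = (1/3)·(0, -3) + (2/3)·(10, -19/2) = (20/3, -22/3).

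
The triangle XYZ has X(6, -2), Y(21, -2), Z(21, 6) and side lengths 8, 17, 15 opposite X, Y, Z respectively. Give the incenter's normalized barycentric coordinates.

(1/5, 17/40, 3/8)

The incenter has barycentric coordinates proportional to the opposite side lengths: (8 : 17 : 15).
Normalizing by 8+17+15 = 40 gives (1/5, 17/40, 3/8).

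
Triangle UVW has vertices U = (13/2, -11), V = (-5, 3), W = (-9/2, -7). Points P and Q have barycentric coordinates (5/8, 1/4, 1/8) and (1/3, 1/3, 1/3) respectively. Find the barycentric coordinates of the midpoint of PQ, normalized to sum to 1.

(23/48, 7/24, 11/48)

Since both coordinate triples sum to 1, the midpoint's barycentrics are the componentwise average.
(5/8+1/3)/2 = 23/48; similarly 7/24 and 11/48.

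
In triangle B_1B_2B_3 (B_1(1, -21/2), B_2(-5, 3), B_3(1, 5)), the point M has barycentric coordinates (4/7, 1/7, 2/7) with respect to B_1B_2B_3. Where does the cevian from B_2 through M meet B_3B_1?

Line B_2M meets B_3B_1 where the B_2-coordinate vanishes; zeroing M's B_2-weight and renormalizing leaves B_3, B_1-weights 2/7 : 4/7 → (1/3, 2/3).
So N = (1/3)·B_3 + (2/3)·B_1 = (1, -16/3).

(1, -16/3)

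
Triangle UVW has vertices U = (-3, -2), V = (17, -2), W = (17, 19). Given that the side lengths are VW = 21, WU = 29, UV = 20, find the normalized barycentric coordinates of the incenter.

The incenter has barycentric coordinates proportional to the opposite side lengths: (21 : 29 : 20).
Normalizing by 21+29+20 = 70 gives (3/10, 29/70, 2/7).

(3/10, 29/70, 2/7)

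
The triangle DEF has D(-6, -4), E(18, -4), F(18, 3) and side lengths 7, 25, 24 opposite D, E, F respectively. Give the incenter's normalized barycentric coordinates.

(1/8, 25/56, 3/7)

The incenter has barycentric coordinates proportional to the opposite side lengths: (7 : 25 : 24).
Normalizing by 7+25+24 = 56 gives (1/8, 25/56, 3/7).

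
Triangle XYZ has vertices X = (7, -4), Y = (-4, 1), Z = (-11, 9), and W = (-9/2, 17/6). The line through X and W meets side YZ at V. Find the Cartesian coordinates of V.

(-34/5, 21/5)

Barycentric coordinates of W with respect to XYZ: (1/6, 1/2, 1/3).
On side YZ the X-coordinate is zero; dropping W's X-weight 1/6 and renormalizing the remaining 1/2 : 1/3 gives weights 3/5, 2/5 on Y, Z.
V = (3/5)·(-4, 1) + (2/5)·(-11, 9) = (-34/5, 21/5).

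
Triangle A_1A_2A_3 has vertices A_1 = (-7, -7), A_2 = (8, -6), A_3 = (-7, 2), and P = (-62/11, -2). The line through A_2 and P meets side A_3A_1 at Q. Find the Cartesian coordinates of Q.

(-7, -8/5)

Barycentric coordinates of P with respect to A_1A_2A_3: (4/11, 1/11, 6/11).
On side A_3A_1 the A_2-coordinate is zero; dropping P's A_2-weight 1/11 and renormalizing the remaining 6/11 : 4/11 gives weights 3/5, 2/5 on A_3, A_1.
Q = (3/5)·(-7, 2) + (2/5)·(-7, -7) = (-7, -8/5).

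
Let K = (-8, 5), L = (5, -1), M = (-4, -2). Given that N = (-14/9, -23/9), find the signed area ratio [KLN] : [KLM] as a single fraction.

8/9

[KLM] = ½·((-8)·(-1−(-2)) + 5·(-2−5) + (-4)·(5−(-1))) = ½·(-8 − 35 − 24) = -67/2.
[KLN] = ½·((-8)·(-1−(-23/9)) + 5·(-23/9−5) + (-14/9)·(5−(-1))) = ½·(-112/9 − 340/9 − 28/3) = -268/9, so the ratio is (-268/9)/(-67/2) = 8/9.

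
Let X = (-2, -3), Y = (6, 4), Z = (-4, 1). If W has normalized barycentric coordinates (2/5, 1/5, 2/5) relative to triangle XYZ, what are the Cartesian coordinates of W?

(-6/5, 0)

W = (2/5)·X + (1/5)·Y + (2/5)·Z.
x-coordinate: (2/5)·(-2) + (1/5)·6 + (2/5)·(-4) = -6/5.
y-coordinate: (2/5)·(-3) + (1/5)·4 + (2/5)·1 = 0.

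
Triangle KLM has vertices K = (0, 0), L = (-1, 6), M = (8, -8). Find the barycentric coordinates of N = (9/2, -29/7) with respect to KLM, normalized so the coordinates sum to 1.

Signed area of the reference triangle: [KLM] = ½·(0·(6−(-8)) + (-1)·(-8−0) + 8·(0−6)) = ½·(0 + 8 − 48) = -20.
[NLM] = ½·((9/2)·(6−(-8)) + (-1)·(-8−(-29/7)) + 8·(-29/7−6)) = ½·(63 + 27/7 − 568/7) = -50/7, so the K-coordinate is (-50/7)/(-20) = 5/14.
[KNM] = ½·(0·(-29/7−(-8)) + (9/2)·(-8−0) + 8·(0−(-29/7))) = ½·(0 − 36 + 232/7) = -10/7, so the L-coordinate is 1/14.
[KLN] = ½·(0·(6−(-29/7)) + (-1)·(-29/7−0) + (9/2)·(0−6)) = ½·(0 + 29/7 − 27) = -80/7, so the M-coordinate is 4/7.
Check: 5/14 + 1/14 + 4/7 = 1.

(5/14, 1/14, 4/7)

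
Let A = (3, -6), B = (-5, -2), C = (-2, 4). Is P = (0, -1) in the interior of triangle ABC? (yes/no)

Barycentric coordinates of P: (9/20, 1/12, 7/15).
The three coordinates are positive, positive, positive; a point is interior exactly when all three are positive.

yes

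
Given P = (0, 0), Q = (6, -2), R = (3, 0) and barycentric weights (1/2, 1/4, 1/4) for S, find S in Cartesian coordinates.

S = (1/2)·P + (1/4)·Q + (1/4)·R.
x-coordinate: (1/2)·0 + (1/4)·6 + (1/4)·3 = 9/4.
y-coordinate: (1/2)·0 + (1/4)·(-2) + (1/4)·0 = -1/2.

(9/4, -1/2)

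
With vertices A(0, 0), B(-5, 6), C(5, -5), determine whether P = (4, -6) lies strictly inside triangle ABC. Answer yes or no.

Barycentric coordinates of P: (21/5, -2, -6/5).
The three coordinates are positive, negative, negative; a point is interior exactly when all three are positive.

no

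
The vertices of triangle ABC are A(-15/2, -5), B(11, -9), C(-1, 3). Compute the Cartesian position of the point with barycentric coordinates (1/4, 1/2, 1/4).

P = (1/4)·A + (1/2)·B + (1/4)·C.
x-coordinate: (1/4)·(-15/2) + (1/2)·11 + (1/4)·(-1) = 27/8.
y-coordinate: (1/4)·(-5) + (1/2)·(-9) + (1/4)·3 = -5.

(27/8, -5)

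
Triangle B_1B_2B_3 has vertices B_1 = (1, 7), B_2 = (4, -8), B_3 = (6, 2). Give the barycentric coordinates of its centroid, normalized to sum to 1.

(1/3, 1/3, 1/3)

The centroid is the average of the vertices, so each weight is 1/3.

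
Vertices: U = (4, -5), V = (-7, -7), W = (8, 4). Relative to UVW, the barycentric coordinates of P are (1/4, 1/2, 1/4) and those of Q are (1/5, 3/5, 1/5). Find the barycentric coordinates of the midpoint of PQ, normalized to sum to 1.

Since both coordinate triples sum to 1, the midpoint's barycentrics are the componentwise average.
(1/4+1/5)/2 = 9/40; similarly 11/20 and 9/40.

(9/40, 11/20, 9/40)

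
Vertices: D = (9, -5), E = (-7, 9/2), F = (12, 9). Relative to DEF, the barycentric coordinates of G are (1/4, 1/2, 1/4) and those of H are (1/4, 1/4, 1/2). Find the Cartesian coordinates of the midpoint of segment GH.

Barycentric coordinates of the midpoint are the average: (1/4, 3/8, 3/8).
Converting: (1/4)·D + (3/8)·E + (3/8)·F = (33/8, 61/16).

(33/8, 61/16)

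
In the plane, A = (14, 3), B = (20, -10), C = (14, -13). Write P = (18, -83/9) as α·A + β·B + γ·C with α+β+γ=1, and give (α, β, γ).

Signed area of the reference triangle: [ABC] = ½·(14·(-10−(-13)) + 20·(-13−3) + 14·(3−(-10))) = ½·(42 − 320 + 182) = -48.
[PBC] = ½·(18·(-10−(-13)) + 20·(-13−(-83/9)) + 14·(-83/9−(-10))) = ½·(54 − 680/9 + 98/9) = -16/3, so the A-coordinate is (-16/3)/(-48) = 1/9.
[APC] = ½·(14·(-83/9−(-13)) + 18·(-13−3) + 14·(3−(-83/9))) = ½·(476/9 − 288 + 1540/9) = -32, so the B-coordinate is 2/3.
[ABP] = ½·(14·(-10−(-83/9)) + 20·(-83/9−3) + 18·(3−(-10))) = ½·(-98/9 − 2200/9 + 234) = -32/3, so the C-coordinate is 2/9.
Check: 1/9 + 2/3 + 2/9 = 1.

(1/9, 2/3, 2/9)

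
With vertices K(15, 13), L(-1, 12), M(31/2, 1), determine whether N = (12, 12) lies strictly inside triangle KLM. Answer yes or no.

Barycentric coordinates of N: (26/35, 73/385, 26/385).
The three coordinates are positive, positive, positive; a point is interior exactly when all three are positive.

yes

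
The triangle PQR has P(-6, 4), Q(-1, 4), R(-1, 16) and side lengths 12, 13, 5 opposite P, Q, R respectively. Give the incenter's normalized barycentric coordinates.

The incenter has barycentric coordinates proportional to the opposite side lengths: (12 : 13 : 5).
Normalizing by 12+13+5 = 30 gives (2/5, 13/30, 1/6).

(2/5, 13/30, 1/6)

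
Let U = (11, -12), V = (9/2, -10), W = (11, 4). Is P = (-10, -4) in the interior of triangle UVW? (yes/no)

Barycentric coordinates of P: (-121/52, 42/13, 5/52).
The three coordinates are negative, positive, positive; a point is interior exactly when all three are positive.

no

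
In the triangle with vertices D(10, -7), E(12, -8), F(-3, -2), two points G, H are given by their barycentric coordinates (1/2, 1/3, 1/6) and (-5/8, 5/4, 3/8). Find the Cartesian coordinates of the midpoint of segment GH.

(129/16, -103/16)

Barycentric coordinates of the midpoint are the average: (-1/16, 19/24, 13/48).
Converting: (-1/16)·D + (19/24)·E + (13/48)·F = (129/16, -103/16).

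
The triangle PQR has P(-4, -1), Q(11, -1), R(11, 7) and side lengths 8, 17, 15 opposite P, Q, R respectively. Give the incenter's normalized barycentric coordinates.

The incenter has barycentric coordinates proportional to the opposite side lengths: (8 : 17 : 15).
Normalizing by 8+17+15 = 40 gives (1/5, 17/40, 3/8).

(1/5, 17/40, 3/8)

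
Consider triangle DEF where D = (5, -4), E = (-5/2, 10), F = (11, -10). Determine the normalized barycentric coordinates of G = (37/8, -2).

(1/2, 1/4, 1/4)

Signed area of the reference triangle: [DEF] = ½·(5·(10−(-10)) + (-5/2)·(-10−(-4)) + 11·(-4−10)) = ½·(100 + 15 − 154) = -39/2.
[GEF] = ½·((37/8)·(10−(-10)) + (-5/2)·(-10−(-2)) + 11·(-2−10)) = ½·(185/2 + 20 − 132) = -39/4, so the D-coordinate is (-39/4)/(-39/2) = 1/2.
[DGF] = ½·(5·(-2−(-10)) + (37/8)·(-10−(-4)) + 11·(-4−(-2))) = ½·(40 − 111/4 − 22) = -39/8, so the E-coordinate is 1/4.
[DEG] = ½·(5·(10−(-2)) + (-5/2)·(-2−(-4)) + (37/8)·(-4−10)) = ½·(60 − 5 − 259/4) = -39/8, so the F-coordinate is 1/4.
Check: 1/2 + 1/4 + 1/4 = 1.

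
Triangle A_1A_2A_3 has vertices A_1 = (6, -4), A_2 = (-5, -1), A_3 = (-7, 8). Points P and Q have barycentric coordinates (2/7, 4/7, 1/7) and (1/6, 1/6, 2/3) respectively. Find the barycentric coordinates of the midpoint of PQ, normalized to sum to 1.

Since both coordinate triples sum to 1, the midpoint's barycentrics are the componentwise average.
(2/7+1/6)/2 = 19/84; similarly 31/84 and 17/42.

(19/84, 31/84, 17/42)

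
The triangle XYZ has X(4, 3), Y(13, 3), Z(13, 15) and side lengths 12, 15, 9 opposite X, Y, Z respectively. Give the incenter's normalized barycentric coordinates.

(1/3, 5/12, 1/4)

The incenter has barycentric coordinates proportional to the opposite side lengths: (12 : 15 : 9).
Normalizing by 12+15+9 = 36 gives (1/3, 5/12, 1/4).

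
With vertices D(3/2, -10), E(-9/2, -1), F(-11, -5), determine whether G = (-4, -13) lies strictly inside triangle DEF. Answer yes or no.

no

Barycentric coordinates of G: (32/33, -26/33, 9/11).
The three coordinates are positive, negative, positive; a point is interior exactly when all three are positive.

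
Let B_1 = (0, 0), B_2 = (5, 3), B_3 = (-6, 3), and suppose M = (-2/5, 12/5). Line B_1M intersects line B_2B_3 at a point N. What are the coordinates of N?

Barycentric coordinates of M with respect to B_1B_2B_3: (1/5, 2/5, 2/5).
On side B_2B_3 the B_1-coordinate is zero; dropping M's B_1-weight 1/5 and renormalizing the remaining 2/5 : 2/5 gives weights 1/2, 1/2 on B_2, B_3.
N = (1/2)·(5, 3) + (1/2)·(-6, 3) = (-1/2, 3).

(-1/2, 3)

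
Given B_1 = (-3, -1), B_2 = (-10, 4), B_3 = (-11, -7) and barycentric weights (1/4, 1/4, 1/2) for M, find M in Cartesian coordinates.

M = (1/4)·B_1 + (1/4)·B_2 + (1/2)·B_3.
x-coordinate: (1/4)·(-3) + (1/4)·(-10) + (1/2)·(-11) = -35/4.
y-coordinate: (1/4)·(-1) + (1/4)·4 + (1/2)·(-7) = -11/4.

(-35/4, -11/4)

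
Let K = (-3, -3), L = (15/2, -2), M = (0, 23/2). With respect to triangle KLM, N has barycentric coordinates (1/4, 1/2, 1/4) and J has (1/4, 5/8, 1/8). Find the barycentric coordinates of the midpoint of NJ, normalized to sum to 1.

Since both coordinate triples sum to 1, the midpoint's barycentrics are the componentwise average.
(1/4+1/4)/2 = 1/4; similarly 9/16 and 3/16.

(1/4, 9/16, 3/16)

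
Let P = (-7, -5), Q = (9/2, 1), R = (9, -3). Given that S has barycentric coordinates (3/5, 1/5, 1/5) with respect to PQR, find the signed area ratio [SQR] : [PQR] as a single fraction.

The signed ratio [SQR]/[PQR] equals the barycentric coordinate of S at vertex P, which is 3/5.

3/5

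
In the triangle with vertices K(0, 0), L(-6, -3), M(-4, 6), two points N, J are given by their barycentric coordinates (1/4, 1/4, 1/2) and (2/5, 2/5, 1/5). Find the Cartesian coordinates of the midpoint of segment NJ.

Barycentric coordinates of the midpoint are the average: (13/40, 13/40, 7/20).
Converting: (13/40)·K + (13/40)·L + (7/20)·M = (-67/20, 9/8).

(-67/20, 9/8)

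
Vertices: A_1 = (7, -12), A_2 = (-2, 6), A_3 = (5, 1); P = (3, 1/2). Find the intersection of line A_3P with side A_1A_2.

(1, 0)

Barycentric coordinates of P with respect to A_1A_2A_3: (1/6, 1/3, 1/2).
On side A_1A_2 the A_3-coordinate is zero; dropping P's A_3-weight 1/2 and renormalizing the remaining 1/6 : 1/3 gives weights 1/3, 2/3 on A_1, A_2.
Q = (1/3)·(7, -12) + (2/3)·(-2, 6) = (1, 0).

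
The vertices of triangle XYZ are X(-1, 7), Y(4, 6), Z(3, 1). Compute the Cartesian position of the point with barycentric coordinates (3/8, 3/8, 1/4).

W = (3/8)·X + (3/8)·Y + (1/4)·Z.
x-coordinate: (3/8)·(-1) + (3/8)·4 + (1/4)·3 = 15/8.
y-coordinate: (3/8)·7 + (3/8)·6 + (1/4)·1 = 41/8.

(15/8, 41/8)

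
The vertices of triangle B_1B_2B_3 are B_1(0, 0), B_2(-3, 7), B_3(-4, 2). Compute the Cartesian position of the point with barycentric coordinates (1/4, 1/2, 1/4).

(-5/2, 4)

M = (1/4)·B_1 + (1/2)·B_2 + (1/4)·B_3.
x-coordinate: (1/4)·0 + (1/2)·(-3) + (1/4)·(-4) = -5/2.
y-coordinate: (1/4)·0 + (1/2)·7 + (1/4)·2 = 4.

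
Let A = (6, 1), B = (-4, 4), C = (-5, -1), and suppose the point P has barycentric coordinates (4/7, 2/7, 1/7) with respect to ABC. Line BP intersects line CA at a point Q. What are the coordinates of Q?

Line BP meets CA where the B-coordinate vanishes; zeroing P's B-weight and renormalizing leaves C, A-weights 1/7 : 4/7 → (1/5, 4/5).
So Q = (1/5)·C + (4/5)·A = (19/5, 3/5).

(19/5, 3/5)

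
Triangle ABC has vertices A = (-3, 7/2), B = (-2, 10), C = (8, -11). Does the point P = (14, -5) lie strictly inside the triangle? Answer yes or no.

Barycentric coordinates of P: (-93/43, 153/86, 119/86).
The three coordinates are negative, positive, positive; a point is interior exactly when all three are positive.

no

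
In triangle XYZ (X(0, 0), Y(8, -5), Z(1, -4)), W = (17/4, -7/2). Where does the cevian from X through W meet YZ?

Barycentric coordinates of W with respect to XYZ: (1/4, 1/2, 1/4).
On side YZ the X-coordinate is zero; dropping W's X-weight 1/4 and renormalizing the remaining 1/2 : 1/4 gives weights 2/3, 1/3 on Y, Z.
V = (2/3)·(8, -5) + (1/3)·(1, -4) = (17/3, -14/3).

(17/3, -14/3)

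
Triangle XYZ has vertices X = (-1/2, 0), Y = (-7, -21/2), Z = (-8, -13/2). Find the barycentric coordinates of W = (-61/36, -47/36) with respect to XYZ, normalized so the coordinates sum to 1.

Signed area of the reference triangle: [XYZ] = ½·((-1/2)·(-21/2−(-13/2)) + (-7)·(-13/2−0) + (-8)·(0−(-21/2))) = ½·(2 + 91/2 − 84) = -73/4.
[WYZ] = ½·((-61/36)·(-21/2−(-13/2)) + (-7)·(-13/2−(-47/36)) + (-8)·(-47/36−(-21/2))) = ½·(61/9 + 1309/36 − 662/9) = -365/24, so the X-coordinate is (-365/24)/(-73/4) = 5/6.
[XWZ] = ½·((-1/2)·(-47/36−(-13/2)) + (-61/36)·(-13/2−0) + (-8)·(0−(-47/36))) = ½·(-187/72 + 793/72 − 94/9) = -73/72, so the Y-coordinate is 1/18.
[XYW] = ½·((-1/2)·(-21/2−(-47/36)) + (-7)·(-47/36−0) + (-61/36)·(0−(-21/2))) = ½·(331/72 + 329/36 − 427/24) = -73/36, so the Z-coordinate is 1/9.
Check: 5/6 + 1/18 + 1/9 = 1.

(5/6, 1/18, 1/9)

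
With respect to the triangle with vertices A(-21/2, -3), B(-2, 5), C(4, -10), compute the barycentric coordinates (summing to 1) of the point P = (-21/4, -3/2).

(1/2, 1/3, 1/6)

Signed area of the reference triangle: [ABC] = ½·((-21/2)·(5−(-10)) + (-2)·(-10−(-3)) + 4·(-3−5)) = ½·(-315/2 + 14 − 32) = -351/4.
[PBC] = ½·((-21/4)·(5−(-10)) + (-2)·(-10−(-3/2)) + 4·(-3/2−5)) = ½·(-315/4 + 17 − 26) = -351/8, so the A-coordinate is (-351/8)/(-351/4) = 1/2.
[APC] = ½·((-21/2)·(-3/2−(-10)) + (-21/4)·(-10−(-3)) + 4·(-3−(-3/2))) = ½·(-357/4 + 147/4 − 6) = -117/4, so the B-coordinate is 1/3.
[ABP] = ½·((-21/2)·(5−(-3/2)) + (-2)·(-3/2−(-3)) + (-21/4)·(-3−5)) = ½·(-273/4 − 3 + 42) = -117/8, so the C-coordinate is 1/6.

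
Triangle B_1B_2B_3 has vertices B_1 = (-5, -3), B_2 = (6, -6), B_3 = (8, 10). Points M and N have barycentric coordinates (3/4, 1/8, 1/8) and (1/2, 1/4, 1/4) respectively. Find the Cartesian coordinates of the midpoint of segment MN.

(-1/2, -9/8)

Barycentric coordinates of the midpoint are the average: (5/8, 3/16, 3/16).
Converting: (5/8)·B_1 + (3/16)·B_2 + (3/16)·B_3 = (-1/2, -9/8).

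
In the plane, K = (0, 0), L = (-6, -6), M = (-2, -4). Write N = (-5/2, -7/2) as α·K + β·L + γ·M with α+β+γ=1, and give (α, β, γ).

(1/4, 1/4, 1/2)

Signed area of the reference triangle: [KLM] = ½·(0·(-6−(-4)) + (-6)·(-4−0) + (-2)·(0−(-6))) = ½·(0 + 24 − 12) = 6.
[NLM] = ½·((-5/2)·(-6−(-4)) + (-6)·(-4−(-7/2)) + (-2)·(-7/2−(-6))) = ½·(5 + 3 − 5) = 3/2, so the K-coordinate is (3/2)/6 = 1/4.
[KNM] = ½·(0·(-7/2−(-4)) + (-5/2)·(-4−0) + (-2)·(0−(-7/2))) = ½·(0 + 10 − 7) = 3/2, so the L-coordinate is 1/4.
[KLN] = ½·(0·(-6−(-7/2)) + (-6)·(-7/2−0) + (-5/2)·(0−(-6))) = ½·(0 + 21 − 15) = 3, so the M-coordinate is 1/2.
Check: 1/4 + 1/4 + 1/2 = 1.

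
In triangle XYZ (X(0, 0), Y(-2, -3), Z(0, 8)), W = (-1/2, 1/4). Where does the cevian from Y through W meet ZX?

Barycentric coordinates of W with respect to XYZ: (5/8, 1/4, 1/8).
On side ZX the Y-coordinate is zero; dropping W's Y-weight 1/4 and renormalizing the remaining 1/8 : 5/8 gives weights 1/6, 5/6 on Z, X.
V = (1/6)·(0, 8) + (5/6)·(0, 0) = (0, 4/3).

(0, 4/3)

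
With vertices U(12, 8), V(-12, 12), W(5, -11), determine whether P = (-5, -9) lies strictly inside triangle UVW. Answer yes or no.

Barycentric coordinates of P: (-49/121, 51/121, 119/121).
The three coordinates are negative, positive, positive; a point is interior exactly when all three are positive.

no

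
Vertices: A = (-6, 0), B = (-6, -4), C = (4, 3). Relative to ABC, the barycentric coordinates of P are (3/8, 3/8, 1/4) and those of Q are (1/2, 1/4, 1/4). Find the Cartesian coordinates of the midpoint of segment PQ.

(-7/2, -1/2)

Barycentric coordinates of the midpoint are the average: (7/16, 5/16, 1/4).
Converting: (7/16)·A + (5/16)·B + (1/4)·C = (-7/2, -1/2).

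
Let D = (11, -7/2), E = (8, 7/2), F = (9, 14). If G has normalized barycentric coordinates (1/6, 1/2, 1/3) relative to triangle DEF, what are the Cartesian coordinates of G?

G = (1/6)·D + (1/2)·E + (1/3)·F.
x-coordinate: (1/6)·11 + (1/2)·8 + (1/3)·9 = 53/6.
y-coordinate: (1/6)·(-7/2) + (1/2)·(7/2) + (1/3)·14 = 35/6.

(53/6, 35/6)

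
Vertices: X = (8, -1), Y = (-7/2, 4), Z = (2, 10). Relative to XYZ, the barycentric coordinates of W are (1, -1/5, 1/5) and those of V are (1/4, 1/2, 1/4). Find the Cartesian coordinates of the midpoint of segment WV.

(197/40, 89/40)

Barycentric coordinates of the midpoint are the average: (5/8, 3/20, 9/40).
Converting: (5/8)·X + (3/20)·Y + (9/40)·Z = (197/40, 89/40).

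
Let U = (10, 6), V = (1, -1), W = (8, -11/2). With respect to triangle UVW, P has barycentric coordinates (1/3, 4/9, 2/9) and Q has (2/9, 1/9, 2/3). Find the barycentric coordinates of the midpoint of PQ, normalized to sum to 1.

(5/18, 5/18, 4/9)

Since both coordinate triples sum to 1, the midpoint's barycentrics are the componentwise average.
(1/3+2/9)/2 = 5/18; similarly 5/18 and 4/9.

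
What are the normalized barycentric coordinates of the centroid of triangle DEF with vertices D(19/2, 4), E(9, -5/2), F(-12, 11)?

(1/3, 1/3, 1/3)

The centroid is the average of the vertices, so each weight is 1/3.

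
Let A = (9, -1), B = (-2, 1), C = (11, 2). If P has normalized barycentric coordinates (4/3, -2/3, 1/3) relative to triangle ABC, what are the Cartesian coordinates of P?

P = (4/3)·A + (-2/3)·B + (1/3)·C.
x-coordinate: (4/3)·9 + (-2/3)·(-2) + (1/3)·11 = 17.
y-coordinate: (4/3)·(-1) + (-2/3)·1 + (1/3)·2 = -4/3.

(17, -4/3)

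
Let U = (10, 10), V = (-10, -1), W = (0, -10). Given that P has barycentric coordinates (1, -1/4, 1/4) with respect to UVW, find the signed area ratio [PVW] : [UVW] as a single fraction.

1

The signed ratio [PVW]/[UVW] equals the barycentric coordinate of P at vertex U, which is 1.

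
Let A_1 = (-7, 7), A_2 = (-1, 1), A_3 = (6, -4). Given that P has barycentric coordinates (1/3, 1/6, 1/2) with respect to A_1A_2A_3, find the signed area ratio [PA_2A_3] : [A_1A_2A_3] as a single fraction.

The signed ratio [PA_2A_3]/[A_1A_2A_3] equals the barycentric coordinate of P at vertex A_1, which is 1/3.

1/3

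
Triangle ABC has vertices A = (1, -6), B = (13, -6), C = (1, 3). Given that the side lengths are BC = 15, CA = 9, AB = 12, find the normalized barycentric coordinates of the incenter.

(5/12, 1/4, 1/3)

The incenter has barycentric coordinates proportional to the opposite side lengths: (15 : 9 : 12).
Normalizing by 15+9+12 = 36 gives (5/12, 1/4, 1/3).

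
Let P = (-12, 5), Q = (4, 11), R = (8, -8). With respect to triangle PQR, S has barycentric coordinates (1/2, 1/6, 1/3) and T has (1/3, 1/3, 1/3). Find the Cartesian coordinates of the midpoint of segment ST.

(-4/3, 13/6)

Barycentric coordinates of the midpoint are the average: (5/12, 1/4, 1/3).
Converting: (5/12)·P + (1/4)·Q + (1/3)·R = (-4/3, 13/6).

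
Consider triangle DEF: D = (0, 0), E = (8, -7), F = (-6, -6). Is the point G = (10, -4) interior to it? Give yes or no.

Barycentric coordinates of G: (22/45, 14/15, -19/45).
The three coordinates are positive, positive, negative; a point is interior exactly when all three are positive.

no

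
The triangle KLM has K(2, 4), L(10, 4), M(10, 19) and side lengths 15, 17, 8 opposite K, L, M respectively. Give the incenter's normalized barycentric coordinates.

(3/8, 17/40, 1/5)

The incenter has barycentric coordinates proportional to the opposite side lengths: (15 : 17 : 8).
Normalizing by 15+17+8 = 40 gives (3/8, 17/40, 1/5).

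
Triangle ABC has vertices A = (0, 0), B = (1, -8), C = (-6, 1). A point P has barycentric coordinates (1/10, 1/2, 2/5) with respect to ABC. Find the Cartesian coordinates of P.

(-19/10, -18/5)

P = (1/10)·A + (1/2)·B + (2/5)·C.
x-coordinate: (1/10)·0 + (1/2)·1 + (2/5)·(-6) = -19/10.
y-coordinate: (1/10)·0 + (1/2)·(-8) + (2/5)·1 = -18/5.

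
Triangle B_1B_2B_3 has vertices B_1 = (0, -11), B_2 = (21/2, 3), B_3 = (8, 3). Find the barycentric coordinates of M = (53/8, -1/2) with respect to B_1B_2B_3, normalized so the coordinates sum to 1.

Signed area of the reference triangle: [B_1B_2B_3] = ½·(0·(3−3) + (21/2)·(3−(-11)) + 8·(-11−3)) = ½·(0 + 147 − 112) = 35/2.
[MB_2B_3] = ½·((53/8)·(3−3) + (21/2)·(3−(-1/2)) + 8·(-1/2−3)) = ½·(0 + 147/4 − 28) = 35/8, so the B_1-coordinate is (35/8)/(35/2) = 1/4.
[B_1MB_3] = ½·(0·(-1/2−3) + (53/8)·(3−(-11)) + 8·(-11−(-1/2))) = ½·(0 + 371/4 − 84) = 35/8, so the B_2-coordinate is 1/4.
[B_1B_2M] = ½·(0·(3−(-1/2)) + (21/2)·(-1/2−(-11)) + (53/8)·(-11−3)) = ½·(0 + 441/4 − 371/4) = 35/4, so the B_3-coordinate is 1/2.
Check: 1/4 + 1/4 + 1/2 = 1.

(1/4, 1/4, 1/2)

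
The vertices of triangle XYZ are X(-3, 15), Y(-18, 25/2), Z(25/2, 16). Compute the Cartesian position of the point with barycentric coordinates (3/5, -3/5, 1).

(43/2, 35/2)

W = (3/5)·X + (-3/5)·Y + 1·Z.
x-coordinate: (3/5)·(-3) + (-3/5)·(-18) + 1·(25/2) = 43/2.
y-coordinate: (3/5)·15 + (-3/5)·(25/2) + 1·16 = 35/2.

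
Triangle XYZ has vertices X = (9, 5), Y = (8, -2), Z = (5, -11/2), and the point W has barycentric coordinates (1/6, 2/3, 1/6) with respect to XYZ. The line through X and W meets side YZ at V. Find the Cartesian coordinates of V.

Line XW meets YZ where the X-coordinate vanishes; zeroing W's X-weight and renormalizing leaves Y, Z-weights 2/3 : 1/6 → (4/5, 1/5).
So V = (4/5)·Y + (1/5)·Z = (37/5, -27/10).

(37/5, -27/10)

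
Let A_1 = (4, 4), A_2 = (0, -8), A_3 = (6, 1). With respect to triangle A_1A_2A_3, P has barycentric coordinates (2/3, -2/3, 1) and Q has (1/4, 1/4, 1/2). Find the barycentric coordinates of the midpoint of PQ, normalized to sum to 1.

Since both coordinate triples sum to 1, the midpoint's barycentrics are the componentwise average.
(2/3+1/4)/2 = 11/24; similarly -5/24 and 3/4.

(11/24, -5/24, 3/4)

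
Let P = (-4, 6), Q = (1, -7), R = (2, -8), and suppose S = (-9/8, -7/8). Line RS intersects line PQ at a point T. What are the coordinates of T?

Barycentric coordinates of S with respect to PQR: (1/2, 1/8, 3/8).
On side PQ the R-coordinate is zero; dropping S's R-weight 3/8 and renormalizing the remaining 1/2 : 1/8 gives weights 4/5, 1/5 on P, Q.
T = (4/5)·(-4, 6) + (1/5)·(1, -7) = (-3, 17/5).

(-3, 17/5)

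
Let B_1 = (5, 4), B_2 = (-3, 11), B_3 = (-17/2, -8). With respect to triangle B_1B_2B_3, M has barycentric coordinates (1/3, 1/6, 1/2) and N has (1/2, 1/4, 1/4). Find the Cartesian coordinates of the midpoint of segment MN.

Barycentric coordinates of the midpoint are the average: (5/12, 5/24, 3/8).
Converting: (5/12)·B_1 + (5/24)·B_2 + (3/8)·B_3 = (-83/48, 23/24).

(-83/48, 23/24)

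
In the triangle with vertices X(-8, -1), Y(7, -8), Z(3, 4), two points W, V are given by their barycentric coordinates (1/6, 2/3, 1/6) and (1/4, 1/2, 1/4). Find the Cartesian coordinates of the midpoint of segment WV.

Barycentric coordinates of the midpoint are the average: (5/24, 7/12, 5/24).
Converting: (5/24)·X + (7/12)·Y + (5/24)·Z = (73/24, -97/24).

(73/24, -97/24)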